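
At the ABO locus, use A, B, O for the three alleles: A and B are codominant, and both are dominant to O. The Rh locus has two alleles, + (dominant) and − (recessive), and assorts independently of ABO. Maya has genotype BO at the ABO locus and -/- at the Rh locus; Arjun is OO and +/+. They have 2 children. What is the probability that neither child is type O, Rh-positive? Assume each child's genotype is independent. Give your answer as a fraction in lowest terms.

1/4

ABO cross BO × OO → 1/2 O, 1/2 B.
Rh cross -/- × +/+ → 1 Rh+; so P(type O, Rh-positive) = 1/2 × 1 = 1/2 per child.
P(not type O, Rh-positive) = 1/2 for one child; (1/2)^2 = 1/4.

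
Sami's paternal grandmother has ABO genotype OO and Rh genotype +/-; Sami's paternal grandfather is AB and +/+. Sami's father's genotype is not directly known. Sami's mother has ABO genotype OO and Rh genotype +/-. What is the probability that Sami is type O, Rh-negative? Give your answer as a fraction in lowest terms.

1/16

Sami's father's ABO genotype from OO × AB: 1/2 AO, 1/2 BO.
Crossing each possibility with the mother OO and summing P(type O): 1/2·1/2 + 1/2·1/2 = 1/2.
Similarly for Rh via the father's Rh distribution: P(Rh-) = 1/8.
Independent loci: 1/2 × 1/8 = 1/16.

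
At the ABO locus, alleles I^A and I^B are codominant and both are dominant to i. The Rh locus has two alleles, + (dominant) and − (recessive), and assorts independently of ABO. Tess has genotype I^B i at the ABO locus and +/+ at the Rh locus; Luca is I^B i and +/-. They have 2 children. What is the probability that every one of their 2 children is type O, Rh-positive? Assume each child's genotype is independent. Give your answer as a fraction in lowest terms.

1/16

ABO cross I^B i × I^B i → 1/4 O, 3/4 B.
Rh cross +/+ × +/- → 1 Rh+; so P(type O, Rh-positive) = 1/4 × 1 = 1/4 per child.
All 2 independent: (1/4)^2 = 1/16.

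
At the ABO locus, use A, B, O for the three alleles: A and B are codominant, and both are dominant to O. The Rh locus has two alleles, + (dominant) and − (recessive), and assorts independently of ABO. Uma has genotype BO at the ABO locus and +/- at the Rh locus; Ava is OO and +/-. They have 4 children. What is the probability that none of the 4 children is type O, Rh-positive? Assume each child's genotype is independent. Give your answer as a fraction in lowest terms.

625/4096

ABO cross BO × OO → 1/2 O, 1/2 B.
Rh cross +/- × +/- → 3/4 Rh+, 1/4 Rh-; so P(type O, Rh-positive) = 1/2 × 3/4 = 3/8 per child.
P(not type O, Rh-positive) = 5/8 for one child; (5/8)^4 = 625/4096.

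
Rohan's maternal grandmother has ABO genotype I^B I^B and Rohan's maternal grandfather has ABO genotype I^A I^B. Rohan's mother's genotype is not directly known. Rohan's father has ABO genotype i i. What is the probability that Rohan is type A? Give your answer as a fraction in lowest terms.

Rohan's mother's ABO genotype from I^B I^B × I^A I^B: 1/2 I^A I^B, 1/2 I^B I^B.
Crossing each possibility with the father i i and summing P(type A): 1/2·1/2 + 1/2·0 = 1/4.

1/4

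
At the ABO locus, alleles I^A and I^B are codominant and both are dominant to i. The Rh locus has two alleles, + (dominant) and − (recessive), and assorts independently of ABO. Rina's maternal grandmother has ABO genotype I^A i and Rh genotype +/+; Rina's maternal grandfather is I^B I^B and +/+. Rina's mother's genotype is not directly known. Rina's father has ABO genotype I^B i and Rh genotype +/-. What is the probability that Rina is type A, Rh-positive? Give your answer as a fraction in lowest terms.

1/8

Rina's mother's ABO genotype from I^A i × I^B I^B: 1/2 I^A I^B, 1/2 I^B i.
Crossing each possibility with the father I^B i and summing P(type A): 1/2·1/4 + 1/2·0 = 1/8.
Similarly for Rh via the mother's Rh distribution: P(Rh+) = 1.
Independent loci: 1/8 × 1 = 1/8.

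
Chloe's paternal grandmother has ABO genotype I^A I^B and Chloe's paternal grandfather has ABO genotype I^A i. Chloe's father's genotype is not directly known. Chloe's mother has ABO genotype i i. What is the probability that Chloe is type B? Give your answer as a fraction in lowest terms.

1/4

Chloe's father's ABO genotype from I^A I^B × I^A i: 1/4 I^A I^A, 1/4 I^A I^B, 1/4 I^A i, 1/4 I^B i.
Crossing each possibility with the mother i i and summing P(type B): 1/4·0 + 1/4·1/2 + 1/4·0 + 1/4·1/2 = 1/4.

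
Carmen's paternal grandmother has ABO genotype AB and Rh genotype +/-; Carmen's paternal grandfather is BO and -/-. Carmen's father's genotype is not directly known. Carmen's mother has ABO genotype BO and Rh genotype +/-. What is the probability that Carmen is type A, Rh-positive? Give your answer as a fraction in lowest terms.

Carmen's father's ABO genotype from AB × BO: 1/4 AB, 1/4 AO, 1/4 BB, 1/4 BO.
Crossing each possibility with the mother BO and summing P(type A): 1/4·1/4 + 1/4·1/4 + 1/4·0 + 1/4·0 = 1/8.
Similarly for Rh via the father's Rh distribution: P(Rh+) = 5/8.
Independent loci: 1/8 × 5/8 = 5/64.

5/64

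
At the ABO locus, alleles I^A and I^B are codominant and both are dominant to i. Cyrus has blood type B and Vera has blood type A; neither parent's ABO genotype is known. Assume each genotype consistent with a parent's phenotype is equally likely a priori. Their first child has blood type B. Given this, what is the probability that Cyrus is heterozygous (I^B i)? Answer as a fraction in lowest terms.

1/3

Possible genotypes: Cyrus ∈ {I^B I^B, I^B i}; Vera ∈ {I^A I^A, I^A i}.
Weight each parental genotype pair by prior × P(type-B child):
  I^B I^B × I^A i: posterior weight 2/3.
  I^B i × I^A i: posterior weight 1/3.
Sum the posterior weight over pairs where Cyrus is I^B i: 1/3.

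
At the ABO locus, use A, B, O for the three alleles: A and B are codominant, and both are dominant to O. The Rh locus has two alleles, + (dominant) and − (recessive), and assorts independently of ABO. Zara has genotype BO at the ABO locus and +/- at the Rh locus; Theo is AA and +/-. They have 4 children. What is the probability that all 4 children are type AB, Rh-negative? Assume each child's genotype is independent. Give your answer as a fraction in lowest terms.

1/4096

ABO cross BO × AA → 1/2 A, 1/2 AB.
Rh cross +/- × +/- → 3/4 Rh+, 1/4 Rh-; so P(type AB, Rh-negative) = 1/2 × 1/4 = 1/8 per child.
All 4 independent: (1/8)^4 = 1/4096.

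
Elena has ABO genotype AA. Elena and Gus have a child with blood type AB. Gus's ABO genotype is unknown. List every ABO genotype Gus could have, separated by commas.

For each candidate genotype of Gus, check whether crossing it with AA can produce every observed child phenotype.
  AA → possible child types {A} ✗
  AB → possible child types {A, AB} ✓
  AO → possible child types {A} ✗
  BB → possible child types {AB} ✓
  BO → possible child types {A, AB} ✓
  OO → possible child types {A} ✗

AB, BB, BO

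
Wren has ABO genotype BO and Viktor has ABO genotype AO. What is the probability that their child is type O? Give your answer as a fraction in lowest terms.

1/4

ABO cross BO × AO → offspring phenotypes: 1/4 O, 1/4 A, 1/4 B, 1/4 AB.
So P(type O) = 1/4.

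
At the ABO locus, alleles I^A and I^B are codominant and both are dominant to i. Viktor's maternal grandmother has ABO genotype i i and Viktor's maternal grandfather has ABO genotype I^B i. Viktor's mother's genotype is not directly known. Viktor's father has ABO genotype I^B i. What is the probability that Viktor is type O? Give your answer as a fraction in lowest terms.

3/8

Viktor's mother's ABO genotype from i i × I^B i: 1/2 I^B i, 1/2 i i.
Crossing each possibility with the father I^B i and summing P(type O): 1/2·1/4 + 1/2·1/2 = 3/8.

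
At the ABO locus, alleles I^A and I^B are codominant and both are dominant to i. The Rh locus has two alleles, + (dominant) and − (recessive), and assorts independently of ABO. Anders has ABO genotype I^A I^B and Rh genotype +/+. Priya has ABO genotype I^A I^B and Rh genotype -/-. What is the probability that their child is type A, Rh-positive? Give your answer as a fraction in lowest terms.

ABO cross I^A I^B × I^A I^B → offspring phenotypes: 1/4 A, 1/4 B, 1/2 AB.
Rh cross +/+ × -/- → 1 Rh+.
Independent loci: P(type A, Rh-positive) = 1/4 × 1 = 1/4.

1/4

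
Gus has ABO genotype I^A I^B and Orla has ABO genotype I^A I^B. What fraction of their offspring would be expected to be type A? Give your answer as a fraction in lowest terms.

ABO cross I^A I^B × I^A I^B → offspring phenotypes: 1/4 A, 1/4 B, 1/2 AB.
So P(type A) = 1/4.

1/4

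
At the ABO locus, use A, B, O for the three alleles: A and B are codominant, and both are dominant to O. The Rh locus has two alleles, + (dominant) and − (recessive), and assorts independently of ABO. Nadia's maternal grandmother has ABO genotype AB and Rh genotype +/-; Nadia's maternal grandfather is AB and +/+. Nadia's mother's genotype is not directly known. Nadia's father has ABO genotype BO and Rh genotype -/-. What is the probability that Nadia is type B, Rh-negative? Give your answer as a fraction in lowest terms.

Nadia's mother's ABO genotype from AB × AB: 1/4 AA, 1/2 AB, 1/4 BB.
Crossing each possibility with the father BO and summing P(type B): 1/4·0 + 1/2·1/2 + 1/4·1 = 1/2.
Similarly for Rh via the mother's Rh distribution: P(Rh-) = 1/4.
Independent loci: 1/2 × 1/4 = 1/8.

1/8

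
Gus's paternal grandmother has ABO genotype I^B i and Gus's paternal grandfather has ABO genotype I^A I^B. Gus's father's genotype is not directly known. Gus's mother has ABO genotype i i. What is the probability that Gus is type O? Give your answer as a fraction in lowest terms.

1/4

Gus's father's ABO genotype from I^B i × I^A I^B: 1/4 I^A I^B, 1/4 I^A i, 1/4 I^B I^B, 1/4 I^B i.
Crossing each possibility with the mother i i and summing P(type O): 1/4·0 + 1/4·1/2 + 1/4·0 + 1/4·1/2 = 1/4.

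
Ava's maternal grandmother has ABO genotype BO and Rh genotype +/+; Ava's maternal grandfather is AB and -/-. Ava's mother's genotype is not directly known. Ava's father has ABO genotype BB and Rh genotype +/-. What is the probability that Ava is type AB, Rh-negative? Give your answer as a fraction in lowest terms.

Ava's mother's ABO genotype from BO × AB: 1/4 AB, 1/4 AO, 1/4 BB, 1/4 BO.
Crossing each possibility with the father BB and summing P(type AB): 1/4·1/2 + 1/4·1/2 + 1/4·0 + 1/4·0 = 1/4.
Similarly for Rh via the mother's Rh distribution: P(Rh-) = 1/4.
Independent loci: 1/4 × 1/4 = 1/16.

1/16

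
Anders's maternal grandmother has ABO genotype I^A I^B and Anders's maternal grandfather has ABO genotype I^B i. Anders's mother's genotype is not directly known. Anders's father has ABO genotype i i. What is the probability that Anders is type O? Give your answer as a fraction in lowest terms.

1/4

Anders's mother's ABO genotype from I^A I^B × I^B i: 1/4 I^A I^B, 1/4 I^A i, 1/4 I^B I^B, 1/4 I^B i.
Crossing each possibility with the father i i and summing P(type O): 1/4·0 + 1/4·1/2 + 1/4·0 + 1/4·1/2 = 1/4.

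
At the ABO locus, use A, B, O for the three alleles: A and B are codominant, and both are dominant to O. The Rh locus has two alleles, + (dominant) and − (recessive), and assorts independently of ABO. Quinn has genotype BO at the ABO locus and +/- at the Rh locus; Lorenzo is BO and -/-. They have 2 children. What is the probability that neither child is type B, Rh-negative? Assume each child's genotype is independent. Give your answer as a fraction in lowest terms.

25/64

ABO cross BO × BO → 1/4 O, 3/4 B.
Rh cross +/- × -/- → 1/2 Rh+, 1/2 Rh-; so P(type B, Rh-negative) = 3/4 × 1/2 = 3/8 per child.
P(not type B, Rh-negative) = 5/8 for one child; (5/8)^2 = 25/64.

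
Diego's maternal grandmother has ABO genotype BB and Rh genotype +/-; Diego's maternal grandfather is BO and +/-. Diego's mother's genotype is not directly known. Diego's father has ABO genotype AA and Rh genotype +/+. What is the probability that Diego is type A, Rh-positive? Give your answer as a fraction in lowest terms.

1/4

Diego's mother's ABO genotype from BB × BO: 1/2 BB, 1/2 BO.
Crossing each possibility with the father AA and summing P(type A): 1/2·0 + 1/2·1/2 = 1/4.
Similarly for Rh via the mother's Rh distribution: P(Rh+) = 1.
Independent loci: 1/4 × 1 = 1/4.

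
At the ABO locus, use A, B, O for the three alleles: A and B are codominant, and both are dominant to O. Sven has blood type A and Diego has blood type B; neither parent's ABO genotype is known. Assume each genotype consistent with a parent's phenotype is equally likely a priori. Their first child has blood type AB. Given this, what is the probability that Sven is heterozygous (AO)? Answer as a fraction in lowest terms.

1/3

Possible genotypes: Sven ∈ {AA, AO}; Diego ∈ {BB, BO}.
Weight each parental genotype pair by prior × P(type-AB child):
  AA × BB: posterior weight 4/9.
  AA × BO: posterior weight 2/9.
  AO × BB: posterior weight 2/9.
  AO × BO: posterior weight 1/9.
Sum the posterior weight over pairs where Sven is AO: 1/3.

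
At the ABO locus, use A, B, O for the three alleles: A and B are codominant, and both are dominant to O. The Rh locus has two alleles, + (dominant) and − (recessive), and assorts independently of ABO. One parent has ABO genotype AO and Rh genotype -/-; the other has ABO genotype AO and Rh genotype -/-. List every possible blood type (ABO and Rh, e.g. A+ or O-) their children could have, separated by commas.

O-, A-

Gametes from AO × AO give offspring ABO genotypes AA, AO, OO, i.e. phenotypes O, A.
Rh cross -/- × -/- → phenotypes Rh-.
Combining independently: O-, A-.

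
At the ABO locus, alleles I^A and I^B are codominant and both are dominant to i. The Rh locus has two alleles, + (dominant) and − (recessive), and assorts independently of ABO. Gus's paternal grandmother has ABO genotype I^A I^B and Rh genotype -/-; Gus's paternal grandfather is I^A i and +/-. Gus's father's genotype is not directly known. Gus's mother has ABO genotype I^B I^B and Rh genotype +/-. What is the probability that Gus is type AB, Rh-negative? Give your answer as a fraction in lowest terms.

Gus's father's ABO genotype from I^A I^B × I^A i: 1/4 I^A I^A, 1/4 I^A I^B, 1/4 I^A i, 1/4 I^B i.
Crossing each possibility with the mother I^B I^B and summing P(type AB): 1/4·1 + 1/4·1/2 + 1/4·1/2 + 1/4·0 = 1/2.
Similarly for Rh via the father's Rh distribution: P(Rh-) = 3/8.
Independent loci: 1/2 × 3/8 = 3/16.

3/16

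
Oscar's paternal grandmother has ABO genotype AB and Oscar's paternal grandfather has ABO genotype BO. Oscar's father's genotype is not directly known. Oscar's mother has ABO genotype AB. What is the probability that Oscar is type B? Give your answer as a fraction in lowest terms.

3/8

Oscar's father's ABO genotype from AB × BO: 1/4 AB, 1/4 AO, 1/4 BB, 1/4 BO.
Crossing each possibility with the mother AB and summing P(type B): 1/4·1/4 + 1/4·1/4 + 1/4·1/2 + 1/4·1/2 = 3/8.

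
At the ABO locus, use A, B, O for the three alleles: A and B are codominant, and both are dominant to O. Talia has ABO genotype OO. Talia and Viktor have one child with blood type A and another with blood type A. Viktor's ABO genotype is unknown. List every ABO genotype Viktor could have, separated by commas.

AA, AB, AO

For each candidate genotype of Viktor, check whether crossing it with OO can produce every observed child phenotype.
  AA → possible child types {A} ✓
  AB → possible child types {A, B} ✓
  AO → possible child types {O, A} ✓
  BB → possible child types {B} ✗
  BO → possible child types {O, B} ✗
  OO → possible child types {O} ✗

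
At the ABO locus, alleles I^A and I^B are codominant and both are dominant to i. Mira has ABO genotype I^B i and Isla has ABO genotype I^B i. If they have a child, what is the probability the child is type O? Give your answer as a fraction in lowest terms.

ABO cross I^B i × I^B i → offspring phenotypes: 1/4 O, 3/4 B.
So P(type O) = 1/4.

1/4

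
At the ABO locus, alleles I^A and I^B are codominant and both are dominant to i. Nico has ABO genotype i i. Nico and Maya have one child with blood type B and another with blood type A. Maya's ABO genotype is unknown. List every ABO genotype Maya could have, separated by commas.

For each candidate genotype of Maya, check whether crossing it with i i can produce every observed child phenotype.
  I^A I^A → possible child types {A} ✗
  I^A I^B → possible child types {A, B} ✓
  I^A i → possible child types {O, A} ✗
  I^B I^B → possible child types {B} ✗
  I^B i → possible child types {O, B} ✗
  i i → possible child types {O} ✗

I^A I^B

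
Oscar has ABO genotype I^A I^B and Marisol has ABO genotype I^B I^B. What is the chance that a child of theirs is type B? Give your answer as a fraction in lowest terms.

1/2

ABO cross I^A I^B × I^B I^B → offspring phenotypes: 1/2 B, 1/2 AB.
So P(type B) = 1/2.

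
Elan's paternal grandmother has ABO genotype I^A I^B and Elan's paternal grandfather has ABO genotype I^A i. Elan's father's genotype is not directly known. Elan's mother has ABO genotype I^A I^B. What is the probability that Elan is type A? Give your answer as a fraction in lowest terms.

3/8

Elan's father's ABO genotype from I^A I^B × I^A i: 1/4 I^A I^A, 1/4 I^A I^B, 1/4 I^A i, 1/4 I^B i.
Crossing each possibility with the mother I^A I^B and summing P(type A): 1/4·1/2 + 1/4·1/4 + 1/4·1/2 + 1/4·1/4 = 3/8.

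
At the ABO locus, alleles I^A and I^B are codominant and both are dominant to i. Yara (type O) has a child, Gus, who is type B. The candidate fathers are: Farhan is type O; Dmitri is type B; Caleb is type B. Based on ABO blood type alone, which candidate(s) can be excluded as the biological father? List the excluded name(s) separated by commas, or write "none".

Farhan

A candidate is excluded only if no genotype consistent with his phenotype could produce a type B child with a type O mother.
Farhan (type O): no genotype consistent with that phenotype can produce a type-B child with a type-O mother.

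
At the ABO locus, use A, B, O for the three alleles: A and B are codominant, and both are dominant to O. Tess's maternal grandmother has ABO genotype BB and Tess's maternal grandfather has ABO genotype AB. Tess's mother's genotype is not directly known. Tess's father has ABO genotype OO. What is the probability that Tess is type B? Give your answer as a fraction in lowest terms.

3/4

Tess's mother's ABO genotype from BB × AB: 1/2 AB, 1/2 BB.
Crossing each possibility with the father OO and summing P(type B): 1/2·1/2 + 1/2·1 = 3/4.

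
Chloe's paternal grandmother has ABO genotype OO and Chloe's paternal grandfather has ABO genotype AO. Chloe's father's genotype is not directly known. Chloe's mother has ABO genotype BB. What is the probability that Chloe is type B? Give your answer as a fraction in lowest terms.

Chloe's father's ABO genotype from OO × AO: 1/2 AO, 1/2 OO.
Crossing each possibility with the mother BB and summing P(type B): 1/2·1/2 + 1/2·1 = 3/4.

3/4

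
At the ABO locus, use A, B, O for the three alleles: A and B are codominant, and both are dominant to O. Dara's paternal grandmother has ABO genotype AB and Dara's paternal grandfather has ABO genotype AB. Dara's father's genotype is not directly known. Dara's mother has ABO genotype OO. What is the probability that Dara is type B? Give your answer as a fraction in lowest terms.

Dara's father's ABO genotype from AB × AB: 1/4 AA, 1/2 AB, 1/4 BB.
Crossing each possibility with the mother OO and summing P(type B): 1/4·0 + 1/2·1/2 + 1/4·1 = 1/2.

1/2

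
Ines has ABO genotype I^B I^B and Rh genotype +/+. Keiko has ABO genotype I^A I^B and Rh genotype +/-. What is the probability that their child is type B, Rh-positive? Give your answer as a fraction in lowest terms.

1/2

ABO cross I^B I^B × I^A I^B → offspring phenotypes: 1/2 B, 1/2 AB.
Rh cross +/+ × +/- → 1 Rh+.
Independent loci: P(type B, Rh-positive) = 1/2 × 1 = 1/2.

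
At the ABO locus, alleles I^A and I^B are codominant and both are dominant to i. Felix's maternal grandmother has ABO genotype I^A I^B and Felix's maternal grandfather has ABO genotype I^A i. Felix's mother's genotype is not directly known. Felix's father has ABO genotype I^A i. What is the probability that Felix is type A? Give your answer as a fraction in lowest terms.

Felix's mother's ABO genotype from I^A I^B × I^A i: 1/4 I^A I^A, 1/4 I^A I^B, 1/4 I^A i, 1/4 I^B i.
Crossing each possibility with the father I^A i and summing P(type A): 1/4·1 + 1/4·1/2 + 1/4·3/4 + 1/4·1/4 = 5/8.

5/8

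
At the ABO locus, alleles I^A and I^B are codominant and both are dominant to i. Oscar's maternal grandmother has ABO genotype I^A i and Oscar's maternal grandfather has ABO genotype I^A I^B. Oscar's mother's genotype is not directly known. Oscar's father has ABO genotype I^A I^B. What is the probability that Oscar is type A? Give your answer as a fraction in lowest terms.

Oscar's mother's ABO genotype from I^A i × I^A I^B: 1/4 I^A I^A, 1/4 I^A I^B, 1/4 I^A i, 1/4 I^B i.
Crossing each possibility with the father I^A I^B and summing P(type A): 1/4·1/2 + 1/4·1/4 + 1/4·1/2 + 1/4·1/4 = 3/8.

3/8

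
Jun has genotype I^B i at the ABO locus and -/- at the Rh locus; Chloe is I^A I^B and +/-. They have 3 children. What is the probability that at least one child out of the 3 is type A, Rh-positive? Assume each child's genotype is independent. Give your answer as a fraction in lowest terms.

ABO cross I^B i × I^A I^B → 1/4 A, 1/2 B, 1/4 AB.
Rh cross -/- × +/- → 1/2 Rh+, 1/2 Rh-; so P(type A, Rh-positive) = 1/4 × 1/2 = 1/8 per child.
P(none) = (7/8)^3 = 343/512; P(at least one) = 1 − 343/512 = 169/512.

169/512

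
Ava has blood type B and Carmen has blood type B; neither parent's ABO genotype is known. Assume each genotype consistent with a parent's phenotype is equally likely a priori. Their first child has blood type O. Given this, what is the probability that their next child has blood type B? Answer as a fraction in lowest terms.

Possible genotypes: Ava ∈ {BB, BO}; Carmen ∈ {BB, BO}.
Weight each parental genotype pair by prior × P(type-O child):
  BO × BO: posterior weight 1; P(next child type B) = 3/4.
Weighted sum = 3/4.

3/4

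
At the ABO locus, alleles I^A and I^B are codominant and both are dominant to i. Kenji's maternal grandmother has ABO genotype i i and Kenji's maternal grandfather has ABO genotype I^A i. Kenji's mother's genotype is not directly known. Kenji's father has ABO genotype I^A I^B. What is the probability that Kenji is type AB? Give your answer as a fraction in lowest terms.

1/8

Kenji's mother's ABO genotype from i i × I^A i: 1/2 I^A i, 1/2 i i.
Crossing each possibility with the father I^A I^B and summing P(type AB): 1/2·1/4 + 1/2·0 = 1/8.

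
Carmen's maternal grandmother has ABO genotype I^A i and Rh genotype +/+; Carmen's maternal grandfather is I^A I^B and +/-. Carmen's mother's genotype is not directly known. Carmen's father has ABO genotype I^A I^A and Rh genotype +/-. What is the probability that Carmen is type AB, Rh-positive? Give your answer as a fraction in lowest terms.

Carmen's mother's ABO genotype from I^A i × I^A I^B: 1/4 I^A I^A, 1/4 I^A I^B, 1/4 I^A i, 1/4 I^B i.
Crossing each possibility with the father I^A I^A and summing P(type AB): 1/4·0 + 1/4·1/2 + 1/4·0 + 1/4·1/2 = 1/4.
Similarly for Rh via the mother's Rh distribution: P(Rh+) = 7/8.
Independent loci: 1/4 × 7/8 = 7/32.

7/32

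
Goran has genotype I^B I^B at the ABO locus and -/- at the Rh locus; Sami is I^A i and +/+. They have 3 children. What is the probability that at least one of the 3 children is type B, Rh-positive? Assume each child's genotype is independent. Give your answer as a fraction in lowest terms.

7/8

ABO cross I^B I^B × I^A i → 1/2 B, 1/2 AB.
Rh cross -/- × +/+ → 1 Rh+; so P(type B, Rh-positive) = 1/2 × 1 = 1/2 per child.
P(none) = (1/2)^3 = 1/8; P(at least one) = 1 − 1/8 = 7/8.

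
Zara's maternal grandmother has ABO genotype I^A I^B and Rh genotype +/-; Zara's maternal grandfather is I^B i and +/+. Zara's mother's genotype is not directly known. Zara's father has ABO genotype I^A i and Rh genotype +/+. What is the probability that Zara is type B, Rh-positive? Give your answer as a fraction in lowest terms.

1/4

Zara's mother's ABO genotype from I^A I^B × I^B i: 1/4 I^A I^B, 1/4 I^A i, 1/4 I^B I^B, 1/4 I^B i.
Crossing each possibility with the father I^A i and summing P(type B): 1/4·1/4 + 1/4·0 + 1/4·1/2 + 1/4·1/4 = 1/4.
Similarly for Rh via the mother's Rh distribution: P(Rh+) = 1.
Independent loci: 1/4 × 1 = 1/4.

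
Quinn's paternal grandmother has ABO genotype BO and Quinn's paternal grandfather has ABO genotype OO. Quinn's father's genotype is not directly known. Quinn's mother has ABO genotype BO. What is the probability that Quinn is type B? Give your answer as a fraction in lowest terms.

5/8

Quinn's father's ABO genotype from BO × OO: 1/2 BO, 1/2 OO.
Crossing each possibility with the mother BO and summing P(type B): 1/2·3/4 + 1/2·1/2 = 5/8.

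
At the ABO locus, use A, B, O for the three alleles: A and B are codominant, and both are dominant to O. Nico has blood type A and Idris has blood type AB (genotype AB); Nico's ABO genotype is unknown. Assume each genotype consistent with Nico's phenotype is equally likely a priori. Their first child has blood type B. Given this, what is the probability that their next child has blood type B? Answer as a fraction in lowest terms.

Possible genotypes: Nico ∈ {AA, AO}; Idris ∈ {AB}.
Weight each parental genotype pair by prior × P(type-B child):
  AO × AB: posterior weight 1; P(next child type B) = 1/4.
Weighted sum = 1/4.

1/4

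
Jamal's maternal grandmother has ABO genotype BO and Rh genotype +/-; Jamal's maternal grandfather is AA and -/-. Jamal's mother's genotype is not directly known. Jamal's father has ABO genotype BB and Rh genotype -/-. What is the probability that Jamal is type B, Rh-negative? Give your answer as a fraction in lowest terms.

Jamal's mother's ABO genotype from BO × AA: 1/2 AB, 1/2 AO.
Crossing each possibility with the father BB and summing P(type B): 1/2·1/2 + 1/2·1/2 = 1/2.
Similarly for Rh via the mother's Rh distribution: P(Rh-) = 3/4.
Independent loci: 1/2 × 3/4 = 3/8.

3/8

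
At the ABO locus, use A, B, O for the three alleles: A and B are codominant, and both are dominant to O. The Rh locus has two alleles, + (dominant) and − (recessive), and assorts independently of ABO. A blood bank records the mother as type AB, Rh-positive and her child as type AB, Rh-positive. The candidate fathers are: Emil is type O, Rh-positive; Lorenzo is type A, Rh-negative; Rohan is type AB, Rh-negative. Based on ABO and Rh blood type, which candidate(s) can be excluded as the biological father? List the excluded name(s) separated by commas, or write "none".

Emil

A candidate is excluded only if no genotype consistent with his phenotype could produce a type AB, Rh-positive child with a type AB, Rh-positive mother.
Emil (type O, Rh+): no genotype consistent with that phenotype can produce a type-AB Rh+ child with a type-AB mother.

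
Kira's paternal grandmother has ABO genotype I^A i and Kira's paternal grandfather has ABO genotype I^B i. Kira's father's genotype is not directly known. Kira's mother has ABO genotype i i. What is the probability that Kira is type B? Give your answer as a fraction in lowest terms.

1/4

Kira's father's ABO genotype from I^A i × I^B i: 1/4 I^A I^B, 1/4 I^A i, 1/4 I^B i, 1/4 i i.
Crossing each possibility with the mother i i and summing P(type B): 1/4·1/2 + 1/4·0 + 1/4·1/2 + 1/4·0 = 1/4.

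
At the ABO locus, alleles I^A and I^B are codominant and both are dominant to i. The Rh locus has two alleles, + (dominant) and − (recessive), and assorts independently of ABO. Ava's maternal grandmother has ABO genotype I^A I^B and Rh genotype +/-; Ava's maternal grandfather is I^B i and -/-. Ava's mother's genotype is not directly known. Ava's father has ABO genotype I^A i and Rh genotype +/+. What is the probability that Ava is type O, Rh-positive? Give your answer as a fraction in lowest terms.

1/8

Ava's mother's ABO genotype from I^A I^B × I^B i: 1/4 I^A I^B, 1/4 I^A i, 1/4 I^B I^B, 1/4 I^B i.
Crossing each possibility with the father I^A i and summing P(type O): 1/4·0 + 1/4·1/4 + 1/4·0 + 1/4·1/4 = 1/8.
Similarly for Rh via the mother's Rh distribution: P(Rh+) = 1.
Independent loci: 1/8 × 1 = 1/8.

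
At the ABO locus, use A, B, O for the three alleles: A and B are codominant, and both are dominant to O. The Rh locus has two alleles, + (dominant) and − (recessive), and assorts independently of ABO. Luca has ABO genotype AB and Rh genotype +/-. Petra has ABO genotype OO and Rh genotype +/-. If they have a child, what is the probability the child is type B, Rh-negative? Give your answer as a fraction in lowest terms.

ABO cross AB × OO → offspring phenotypes: 1/2 A, 1/2 B.
Rh cross +/- × +/- → 3/4 Rh+, 1/4 Rh-.
Independent loci: P(type B, Rh-negative) = 1/2 × 1/4 = 1/8.

1/8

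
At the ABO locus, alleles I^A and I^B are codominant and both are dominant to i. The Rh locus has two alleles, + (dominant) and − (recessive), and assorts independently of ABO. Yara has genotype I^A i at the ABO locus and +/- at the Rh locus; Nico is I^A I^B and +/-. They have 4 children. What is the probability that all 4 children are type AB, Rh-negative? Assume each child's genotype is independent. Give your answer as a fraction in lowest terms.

ABO cross I^A i × I^A I^B → 1/2 A, 1/4 B, 1/4 AB.
Rh cross +/- × +/- → 3/4 Rh+, 1/4 Rh-; so P(type AB, Rh-negative) = 1/4 × 1/4 = 1/16 per child.
All 4 independent: (1/16)^4 = 1/65536.

1/65536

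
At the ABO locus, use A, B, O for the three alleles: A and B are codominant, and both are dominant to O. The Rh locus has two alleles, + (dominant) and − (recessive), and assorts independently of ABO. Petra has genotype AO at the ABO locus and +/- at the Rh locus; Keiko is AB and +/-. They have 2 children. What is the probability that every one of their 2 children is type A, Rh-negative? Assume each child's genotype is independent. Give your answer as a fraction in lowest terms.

1/64

ABO cross AO × AB → 1/2 A, 1/4 B, 1/4 AB.
Rh cross +/- × +/- → 3/4 Rh+, 1/4 Rh-; so P(type A, Rh-negative) = 1/2 × 1/4 = 1/8 per child.
All 2 independent: (1/8)^2 = 1/64.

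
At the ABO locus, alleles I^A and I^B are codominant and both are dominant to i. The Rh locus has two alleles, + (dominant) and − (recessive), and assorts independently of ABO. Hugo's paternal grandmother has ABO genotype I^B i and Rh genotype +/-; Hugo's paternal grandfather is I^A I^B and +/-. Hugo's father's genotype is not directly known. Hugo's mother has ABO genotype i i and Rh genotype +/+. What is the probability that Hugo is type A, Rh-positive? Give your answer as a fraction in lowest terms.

Hugo's father's ABO genotype from I^B i × I^A I^B: 1/4 I^A I^B, 1/4 I^A i, 1/4 I^B I^B, 1/4 I^B i.
Crossing each possibility with the mother i i and summing P(type A): 1/4·1/2 + 1/4·1/2 + 1/4·0 + 1/4·0 = 1/4.
Similarly for Rh via the father's Rh distribution: P(Rh+) = 1.
Independent loci: 1/4 × 1 = 1/4.

1/4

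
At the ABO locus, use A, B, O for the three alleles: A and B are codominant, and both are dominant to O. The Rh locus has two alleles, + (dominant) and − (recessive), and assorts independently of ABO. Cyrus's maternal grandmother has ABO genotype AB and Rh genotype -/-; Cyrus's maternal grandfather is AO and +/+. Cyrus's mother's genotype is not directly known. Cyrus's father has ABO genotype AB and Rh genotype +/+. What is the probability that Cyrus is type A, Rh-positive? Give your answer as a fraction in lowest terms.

3/8

Cyrus's mother's ABO genotype from AB × AO: 1/4 AA, 1/4 AB, 1/4 AO, 1/4 BO.
Crossing each possibility with the father AB and summing P(type A): 1/4·1/2 + 1/4·1/4 + 1/4·1/2 + 1/4·1/4 = 3/8.
Similarly for Rh via the mother's Rh distribution: P(Rh+) = 1.
Independent loci: 3/8 × 1 = 3/8.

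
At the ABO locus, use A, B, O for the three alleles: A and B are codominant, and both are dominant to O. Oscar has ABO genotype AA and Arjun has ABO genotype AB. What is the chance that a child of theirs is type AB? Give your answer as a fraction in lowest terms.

1/2

ABO cross AA × AB → offspring phenotypes: 1/2 A, 1/2 AB.
So P(type AB) = 1/2.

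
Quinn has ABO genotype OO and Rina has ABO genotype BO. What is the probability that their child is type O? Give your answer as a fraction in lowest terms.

1/2

ABO cross OO × BO → offspring phenotypes: 1/2 O, 1/2 B.
So P(type O) = 1/2.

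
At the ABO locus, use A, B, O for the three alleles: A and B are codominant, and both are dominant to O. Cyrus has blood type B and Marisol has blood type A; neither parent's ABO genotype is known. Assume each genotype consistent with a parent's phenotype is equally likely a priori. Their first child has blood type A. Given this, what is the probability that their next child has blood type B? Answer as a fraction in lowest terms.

Possible genotypes: Cyrus ∈ {BB, BO}; Marisol ∈ {AA, AO}.
Weight each parental genotype pair by prior × P(type-A child):
  BO × AA: posterior weight 2/3; P(next child type B) = 0.
  BO × AO: posterior weight 1/3; P(next child type B) = 1/4.
Weighted sum = 1/12.

1/12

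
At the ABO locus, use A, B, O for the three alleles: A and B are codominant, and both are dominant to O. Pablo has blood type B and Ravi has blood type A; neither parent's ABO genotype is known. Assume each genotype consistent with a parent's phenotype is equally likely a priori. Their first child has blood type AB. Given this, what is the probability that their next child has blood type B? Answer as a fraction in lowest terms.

5/36

Possible genotypes: Pablo ∈ {BB, BO}; Ravi ∈ {AA, AO}.
Weight each parental genotype pair by prior × P(type-AB child):
  BB × AA: posterior weight 4/9; P(next child type B) = 0.
  BB × AO: posterior weight 2/9; P(next child type B) = 1/2.
  BO × AA: posterior weight 2/9; P(next child type B) = 0.
  BO × AO: posterior weight 1/9; P(next child type B) = 1/4.
Weighted sum = 5/36.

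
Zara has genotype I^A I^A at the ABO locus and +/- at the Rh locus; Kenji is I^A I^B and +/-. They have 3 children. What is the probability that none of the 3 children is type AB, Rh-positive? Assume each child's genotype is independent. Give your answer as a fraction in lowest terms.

125/512

ABO cross I^A I^A × I^A I^B → 1/2 A, 1/2 AB.
Rh cross +/- × +/- → 3/4 Rh+, 1/4 Rh-; so P(type AB, Rh-positive) = 1/2 × 3/4 = 3/8 per child.
P(not type AB, Rh-positive) = 5/8 for one child; (5/8)^3 = 125/512.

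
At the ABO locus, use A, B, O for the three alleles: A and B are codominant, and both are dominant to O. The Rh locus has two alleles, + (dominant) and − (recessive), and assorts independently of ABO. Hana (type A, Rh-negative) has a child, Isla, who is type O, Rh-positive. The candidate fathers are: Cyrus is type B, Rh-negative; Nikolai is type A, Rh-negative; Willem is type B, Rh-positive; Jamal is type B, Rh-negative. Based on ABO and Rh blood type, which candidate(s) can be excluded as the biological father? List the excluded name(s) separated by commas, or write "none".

Cyrus, Nikolai, Jamal

A candidate is excluded only if no genotype consistent with his phenotype could produce a type O, Rh-positive child with a type A, Rh-negative mother.
Cyrus (type B, Rh-): no genotype consistent with that phenotype can produce a type-O Rh+ child with a type-A mother.
Nikolai (type A, Rh-): no genotype consistent with that phenotype can produce a type-O Rh+ child with a type-A mother.
Jamal (type B, Rh-): no genotype consistent with that phenotype can produce a type-O Rh+ child with a type-A mother.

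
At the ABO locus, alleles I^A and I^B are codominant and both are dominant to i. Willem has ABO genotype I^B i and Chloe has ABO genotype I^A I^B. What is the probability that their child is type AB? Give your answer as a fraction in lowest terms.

1/4

ABO cross I^B i × I^A I^B → offspring phenotypes: 1/4 A, 1/2 B, 1/4 AB.
So P(type AB) = 1/4.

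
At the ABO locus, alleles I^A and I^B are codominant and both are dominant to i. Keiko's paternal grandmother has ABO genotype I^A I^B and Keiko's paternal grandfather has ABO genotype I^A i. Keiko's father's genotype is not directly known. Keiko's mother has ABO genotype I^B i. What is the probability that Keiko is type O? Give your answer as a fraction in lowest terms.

1/8

Keiko's father's ABO genotype from I^A I^B × I^A i: 1/4 I^A I^A, 1/4 I^A I^B, 1/4 I^A i, 1/4 I^B i.
Crossing each possibility with the mother I^B i and summing P(type O): 1/4·0 + 1/4·0 + 1/4·1/4 + 1/4·1/4 = 1/8.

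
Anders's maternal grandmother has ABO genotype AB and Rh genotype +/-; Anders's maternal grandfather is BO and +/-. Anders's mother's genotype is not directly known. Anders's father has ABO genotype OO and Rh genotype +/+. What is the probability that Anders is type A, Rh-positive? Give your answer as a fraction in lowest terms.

1/4

Anders's mother's ABO genotype from AB × BO: 1/4 AB, 1/4 AO, 1/4 BB, 1/4 BO.
Crossing each possibility with the father OO and summing P(type A): 1/4·1/2 + 1/4·1/2 + 1/4·0 + 1/4·0 = 1/4.
Similarly for Rh via the mother's Rh distribution: P(Rh+) = 1.
Independent loci: 1/4 × 1 = 1/4.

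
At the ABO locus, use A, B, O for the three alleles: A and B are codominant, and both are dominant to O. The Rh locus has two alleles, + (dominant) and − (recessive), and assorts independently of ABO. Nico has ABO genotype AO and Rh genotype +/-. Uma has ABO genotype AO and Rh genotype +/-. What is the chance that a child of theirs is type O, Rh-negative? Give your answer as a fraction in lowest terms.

ABO cross AO × AO → offspring phenotypes: 1/4 O, 3/4 A.
Rh cross +/- × +/- → 3/4 Rh+, 1/4 Rh-.
Independent loci: P(type O, Rh-negative) = 1/4 × 1/4 = 1/16.

1/16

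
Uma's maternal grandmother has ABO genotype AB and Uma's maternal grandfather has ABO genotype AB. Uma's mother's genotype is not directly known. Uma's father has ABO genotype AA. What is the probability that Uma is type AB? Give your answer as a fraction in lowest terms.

1/2

Uma's mother's ABO genotype from AB × AB: 1/4 AA, 1/2 AB, 1/4 BB.
Crossing each possibility with the father AA and summing P(type AB): 1/4·0 + 1/2·1/2 + 1/4·1 = 1/2.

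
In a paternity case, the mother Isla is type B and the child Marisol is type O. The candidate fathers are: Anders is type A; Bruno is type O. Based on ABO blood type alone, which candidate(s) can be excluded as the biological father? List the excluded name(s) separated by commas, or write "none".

none

A candidate is excluded only if no genotype consistent with his phenotype could produce a type O child with a type B mother.
Every candidate has at least one consistent genotype combination, so none can be excluded.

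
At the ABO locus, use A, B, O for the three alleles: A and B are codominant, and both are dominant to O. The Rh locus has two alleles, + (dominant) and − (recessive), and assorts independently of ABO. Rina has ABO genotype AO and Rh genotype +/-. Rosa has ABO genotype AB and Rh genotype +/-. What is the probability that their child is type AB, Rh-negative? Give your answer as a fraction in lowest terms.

ABO cross AO × AB → offspring phenotypes: 1/2 A, 1/4 B, 1/4 AB.
Rh cross +/- × +/- → 3/4 Rh+, 1/4 Rh-.
Independent loci: P(type AB, Rh-negative) = 1/4 × 1/4 = 1/16.

1/16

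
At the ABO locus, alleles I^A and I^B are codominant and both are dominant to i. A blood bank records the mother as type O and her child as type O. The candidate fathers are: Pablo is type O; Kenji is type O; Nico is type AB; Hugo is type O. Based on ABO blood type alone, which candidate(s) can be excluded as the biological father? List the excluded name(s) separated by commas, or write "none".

Nico

A candidate is excluded only if no genotype consistent with his phenotype could produce a type O child with a type O mother.
Nico (type AB): no genotype consistent with that phenotype can produce a type-O child with a type-O mother.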